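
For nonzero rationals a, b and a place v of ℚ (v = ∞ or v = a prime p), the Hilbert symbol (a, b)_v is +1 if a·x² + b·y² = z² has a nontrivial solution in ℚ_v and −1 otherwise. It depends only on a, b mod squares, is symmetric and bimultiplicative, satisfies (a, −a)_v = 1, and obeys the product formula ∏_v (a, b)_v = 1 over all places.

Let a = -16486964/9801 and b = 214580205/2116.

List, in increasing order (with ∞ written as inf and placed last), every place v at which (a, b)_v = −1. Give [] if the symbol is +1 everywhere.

Mod squares: a ≡ -29, b ≡ 66045. Check v ∈ {∞, 2, 3, 5, 7, 11, 13, 17, 19, 23, 29, 37}.
v=37: a=37^0·(≡15), b=37^1·(≡28) mod 37; (15|37)=-1, (28|37)=+1; (−1)^{0·1·18}·(-1)^1·(+1)^0 = -1.
v=3: a=3^-4·(≡1), b=3^3·(≡1) mod 3; (1|3)=+1, (1|3)=+1; (−1)^{-4·3·1}·(+1)^3·(+1)^-4 = +1.
v=23: a=23^0·(≡19), b=23^-2·(≡18) mod 23; (19|23)=-1, (18|23)=+1; (−1)^{0·-2·11}·(-1)^-2·(+1)^0 = +1.
v=∞: -29 < 0 and 66045 > 0  ⇒  (a,b)_∞ = +1.
v=13: a=13^2·(≡4), b=13^0·(≡6) mod 13; (4|13)=+1, (6|13)=-1; (−1)^{2·0·6}·(+1)^0·(-1)^2 = +1.
v=7: a=7^0·(≡3), b=7^1·(≡3) mod 7; (3|7)=-1, (3|7)=-1; (−1)^{0·1·3}·(-1)^1·(-1)^0 = -1.
v=17: a=17^0·(≡3), b=17^1·(≡15) mod 17; (3|17)=-1, (15|17)=+1; (−1)^{0·1·8}·(-1)^1·(+1)^0 = -1.
v=19: a=19^0·(≡6), b=19^2·(≡4) mod 19; (6|19)=+1, (4|19)=+1; (−1)^{0·2·9}·(+1)^2·(+1)^0 = +1.
v=5: a=5^0·(≡1), b=5^1·(≡1) mod 5; (1|5)=+1, (1|5)=+1; (−1)^{0·1·2}·(+1)^1·(+1)^0 = +1.
v=29: a=29^3·(≡9), b=29^0·(≡17) mod 29; (9|29)=+1, (17|29)=-1; (−1)^{3·0·14}·(+1)^0·(-1)^3 = -1.
v=11: a=11^-2·(≡3), b=11^0·(≡1) mod 11; (3|11)=+1, (1|11)=+1; (−1)^{-2·0·5}·(+1)^0·(+1)^-2 = +1.
v=2: v_2(a)=2, v_2(b)=-2; units ≡ 3, 5 (mod 8); ε·ε+αω+βω = 1·0+2·1+-2·1 ≡ 0  ⇒  (a,b)_2 = +1.
(-29, 66045 / ℚ) ramifies at {7, 17, 29, 37}: a division algebra.

[7, 17, 29, 37]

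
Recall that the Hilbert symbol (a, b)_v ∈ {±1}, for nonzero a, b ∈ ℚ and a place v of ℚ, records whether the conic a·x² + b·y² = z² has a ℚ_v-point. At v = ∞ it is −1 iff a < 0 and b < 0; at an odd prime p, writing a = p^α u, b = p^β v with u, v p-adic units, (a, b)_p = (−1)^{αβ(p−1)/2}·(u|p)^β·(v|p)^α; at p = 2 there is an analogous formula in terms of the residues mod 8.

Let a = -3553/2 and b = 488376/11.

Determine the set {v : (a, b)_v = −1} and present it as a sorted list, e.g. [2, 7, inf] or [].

Mod squares: a ≡ -7106, b ≡ 149226. Check v ∈ {∞, 2, 3, 7, 11, 17, 19}.
v=∞: -7106 < 0 and 149226 > 0  ⇒  (a,b)_∞ = +1.
v=7: a=7^0·(≡5), b=7^1·(≡5) mod 7; (5|7)=-1, (5|7)=-1; (−1)^{0·1·3}·(-1)^1·(-1)^0 = -1.
v=2: v_2(a)=-1, v_2(b)=3; units ≡ 7, 5 (mod 8); ε·ε+αω+βω = 1·0+-1·1+3·0 ≡ 1  ⇒  (a,b)_2 = -1.
v=11: a=11^1·(≡9), b=11^-1·(≡9) mod 11; (9|11)=+1, (9|11)=+1; (−1)^{1·-1·5}·(+1)^-1·(+1)^1 = -1.
v=3: a=3^0·(≡1), b=3^3·(≡2) mod 3; (1|3)=+1, (2|3)=-1; (−1)^{0·3·1}·(+1)^3·(-1)^0 = +1.
v=19: a=19^1·(≡11), b=19^1·(≡17) mod 19; (11|19)=+1, (17|19)=+1; (−1)^{1·1·9}·(+1)^1·(+1)^1 = -1.
v=17: a=17^1·(≡6), b=17^1·(≡6) mod 17; (6|17)=-1, (6|17)=-1; (−1)^{1·1·8}·(-1)^1·(-1)^1 = +1.
(-7106, 149226 / ℚ) ramifies at {2, 7, 11, 19}: a division algebra.

[2, 7, 11, 19]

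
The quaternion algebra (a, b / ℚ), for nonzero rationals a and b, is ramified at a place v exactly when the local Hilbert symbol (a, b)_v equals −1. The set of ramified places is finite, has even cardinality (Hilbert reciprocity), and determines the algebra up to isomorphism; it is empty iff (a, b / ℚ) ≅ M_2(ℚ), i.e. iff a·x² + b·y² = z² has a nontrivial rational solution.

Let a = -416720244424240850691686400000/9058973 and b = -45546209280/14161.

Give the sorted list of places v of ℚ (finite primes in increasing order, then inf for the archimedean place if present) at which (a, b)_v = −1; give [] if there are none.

[2, 3, 13, 19, 23, inf]

(a, b) ≡ (-5898837945, -2145) mod (ℚ^×)²; places V = {2, 3, 5, 7, 11, 13, 17, 19, 23, 29, 31, ∞}.
(a,b)_29: α=1, u≡28; β=0, v≡1 (mod 29); (28|29)=+1, (1|29)=+1; sign (−1)^0·+1^0·+1^1 = +1.
(a,b)_2: α=28, β=18; u≡7, v≡7 (mod 8); ε(u)ε(v)=1·1, αω(v)=28·0, βω(u)=18·0; sum ≡ 1  ⇒  -1.
(a,b)_5: α=5, u≡4; β=1, v≡4 (mod 5); (4|5)=+1, (4|5)=+1; sign (−1)^0·+1^1·+1^5 = +1.
(a,b)_23: α=1, u≡17; β=0, v≡22 (mod 23); (17|23)=-1, (22|23)=-1; sign (−1)^0·-1^0·-1^1 = -1.
(a,b)_7: α=-7, u≡1; β=-2, v≡1 (mod 7); (1|7)=+1, (1|7)=+1; sign (−1)^0·+1^-2·+1^-7 = +1.
(a,b)_17: α=0, u≡12; β=-2, v≡10 (mod 17); (12|17)=-1, (10|17)=-1; sign (−1)^0·-1^-2·-1^0 = +1.
(a,b)_3: α=13, u≡2; β=5, v≡2 (mod 3); (2|3)=-1, (2|3)=-1; sign (−1)^1·-1^5·-1^13 = -1.
(a,b)_11: α=-1, u≡8; β=1, v≡9 (mod 11); (8|11)=-1, (9|11)=+1; sign (−1)^1·-1^1·+1^-1 = +1.
(a,b)_19: α=3, u≡15; β=0, v≡8 (mod 19); (15|19)=-1, (8|19)=-1; sign (−1)^0·-1^0·-1^3 = -1.
(a,b)_∞: sgn(-5898837945)=−, sgn(-2145)=−, so -1.
(a,b)_13: α=3, u≡2; β=1, v≡10 (mod 13); (2|13)=-1, (10|13)=+1; sign (−1)^0·-1^1·+1^3 = -1.
(a,b)_31: α=1, u≡9; β=0, v≡28 (mod 31); (9|31)=+1, (28|31)=+1; sign (−1)^0·+1^0·+1^1 = +1.
Ram(-5898837945, -2145) = {2, 3, 13, 19, 23, ∞}; no ℚ_2-point on the conic.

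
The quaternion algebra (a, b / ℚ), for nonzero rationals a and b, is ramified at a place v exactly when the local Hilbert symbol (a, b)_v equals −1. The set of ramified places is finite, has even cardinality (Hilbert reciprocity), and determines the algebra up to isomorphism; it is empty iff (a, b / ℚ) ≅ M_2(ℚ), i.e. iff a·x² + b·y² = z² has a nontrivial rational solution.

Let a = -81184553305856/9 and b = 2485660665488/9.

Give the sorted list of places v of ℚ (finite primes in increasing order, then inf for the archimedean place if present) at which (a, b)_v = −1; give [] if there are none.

[13, 19]

(a, b) ≡ (-119, 29393) mod (ℚ^×)²; places V = {2, 3, 7, 11, 13, 17, 19, ∞}.
(a,b)_19: α=4, u≡13; β=3, v≡15 (mod 19); (13|19)=-1, (15|19)=-1; sign (−1)^0·-1^3·-1^4 = -1.
(a,b)_∞: sgn(-119)=−, sgn(29393)=+, so +1.
(a,b)_7: α=1, u≡4; β=1, v≡5 (mod 7); (4|7)=+1, (5|7)=-1; sign (−1)^1·+1^1·-1^1 = +1.
(a,b)_11: α=2, u≡7; β=4, v≡5 (mod 11); (7|11)=-1, (5|11)=+1; sign (−1)^0·-1^4·+1^2 = +1.
(a,b)_17: α=1, u≡6; β=1, v≡7 (mod 17); (6|17)=-1, (7|17)=-1; sign (−1)^0·-1^1·-1^1 = +1.
(a,b)_13: α=2, u≡6; β=1, v≡3 (mod 13); (6|13)=-1, (3|13)=+1; sign (−1)^0·-1^1·+1^2 = -1.
(a,b)_3: α=-2, u≡1; β=-2, v≡2 (mod 3); (1|3)=+1, (2|3)=-1; sign (−1)^0·+1^-2·-1^-2 = +1.
(a,b)_2: α=8, β=4; u≡1, v≡1 (mod 8); ε(u)ε(v)=0·0, αω(v)=8·0, βω(u)=4·0; sum ≡ 0  ⇒  +1.
(-119, 29393 / ℚ) ramifies at {13, 19}: a division algebra.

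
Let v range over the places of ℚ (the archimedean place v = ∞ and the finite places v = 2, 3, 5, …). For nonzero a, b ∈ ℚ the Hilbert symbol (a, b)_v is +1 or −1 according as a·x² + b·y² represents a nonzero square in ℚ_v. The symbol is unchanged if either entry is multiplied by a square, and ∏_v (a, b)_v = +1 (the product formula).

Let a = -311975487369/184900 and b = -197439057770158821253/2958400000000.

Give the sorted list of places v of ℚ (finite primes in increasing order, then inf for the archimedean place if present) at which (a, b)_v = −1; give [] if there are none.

(a, b) ≡ (-24769, -13) mod (ℚ^×)²; places V = {2, 3, 5, 7, 13, 17, 19, 31, 43, 47, ∞}.
(a,b)_31: α=1, u≡19; β=2, v≡1 (mod 31); (19|31)=+1, (1|31)=+1; sign (−1)^0·+1^2·+1^1 = +1.
(a,b)_47: α=1, u≡34; β=2, v≡6 (mod 47); (34|47)=+1, (6|47)=+1; sign (−1)^0·+1^2·+1^1 = +1.
(a,b)_3: α=2, u≡2; β=0, v≡2 (mod 3); (2|3)=-1, (2|3)=-1; sign (−1)^0·-1^0·-1^2 = +1.
(a,b)_5: α=-2, u≡1; β=-8, v≡3 (mod 5); (1|5)=+1, (3|5)=-1; sign (−1)^0·+1^-8·-1^-2 = +1.
(a,b)_17: α=1, u≡10; β=2, v≡8 (mod 17); (10|17)=-1, (8|17)=+1; sign (−1)^0·-1^2·+1^1 = +1.
(a,b)_7: α=2, u≡4; β=4, v≡2 (mod 7); (4|7)=+1, (2|7)=+1; sign (−1)^0·+1^4·+1^2 = +1.
(a,b)_2: α=-2, β=-12; u≡7, v≡3 (mod 8); ε(u)ε(v)=1·1, αω(v)=-2·1, βω(u)=-12·0; sum ≡ 1  ⇒  -1.
(a,b)_∞: sgn(-24769)=−, sgn(-13)=−, so -1.
(a,b)_13: α=4, u≡4; β=5, v≡1 (mod 13); (4|13)=+1, (1|13)=+1; sign (−1)^0·+1^5·+1^4 = +1.
(a,b)_43: α=-2, u≡39; β=-2, v≡27 (mod 43); (39|43)=-1, (27|43)=-1; sign (−1)^0·-1^-2·-1^-2 = +1.
(a,b)_19: α=0, u≡5; β=2, v≡7 (mod 19); (5|19)=+1, (7|19)=+1; sign (−1)^0·+1^2·+1^0 = +1.
Ram(-24769, -13) = {2, ∞}; no ℚ_2-point on the conic.

[2, inf]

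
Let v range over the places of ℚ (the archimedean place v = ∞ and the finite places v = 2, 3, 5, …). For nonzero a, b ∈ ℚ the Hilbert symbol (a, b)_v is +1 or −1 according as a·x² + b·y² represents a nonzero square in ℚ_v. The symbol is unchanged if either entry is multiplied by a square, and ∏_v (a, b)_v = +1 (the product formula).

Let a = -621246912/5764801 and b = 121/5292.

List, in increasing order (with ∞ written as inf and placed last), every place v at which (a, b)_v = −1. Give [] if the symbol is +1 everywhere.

(a, b) ≡ (-663, 3) mod (ℚ^×)²; places V = {2, 3, 7, 11, 13, 17, ∞}.
(a,b)_∞: sgn(-663)=−, sgn(3)=+, so +1.
(a,b)_3: α=1, u≡1; β=-3, v≡1 (mod 3); (1|3)=+1, (1|3)=+1; sign (−1)^1·+1^-3·+1^1 = -1.
(a,b)_11: α=4, u≡8; β=2, v≡1 (mod 11); (8|11)=-1, (1|11)=+1; sign (−1)^0·-1^2·+1^4 = +1.
(a,b)_7: α=-8, u≡1; β=-2, v≡3 (mod 7); (1|7)=+1, (3|7)=-1; sign (−1)^0·+1^-2·-1^-8 = +1.
(a,b)_13: α=1, u≡12; β=0, v≡4 (mod 13); (12|13)=+1, (4|13)=+1; sign (−1)^0·+1^0·+1^1 = +1.
(a,b)_17: α=1, u≡5; β=0, v≡14 (mod 17); (5|17)=-1, (14|17)=-1; sign (−1)^0·-1^0·-1^1 = -1.
(a,b)_2: α=6, β=-2; u≡1, v≡3 (mod 8); ε(u)ε(v)=0·1, αω(v)=6·1, βω(u)=-2·0; sum ≡ 0  ⇒  +1.
Ram(-663, 3) = {3, 17}; no ℚ_3-point on the conic.

[3, 17]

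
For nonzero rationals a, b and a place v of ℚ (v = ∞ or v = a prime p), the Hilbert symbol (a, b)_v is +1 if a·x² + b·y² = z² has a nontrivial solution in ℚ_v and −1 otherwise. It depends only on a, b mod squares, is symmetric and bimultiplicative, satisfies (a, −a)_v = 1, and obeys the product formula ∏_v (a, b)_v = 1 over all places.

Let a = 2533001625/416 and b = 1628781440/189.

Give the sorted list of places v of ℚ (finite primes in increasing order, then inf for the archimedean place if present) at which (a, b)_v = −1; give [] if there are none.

Mod squares: a ≡ 10010, b ≡ 2310. Check v ∈ {∞, 2, 3, 5, 7, 11, 13, 19, 37}.
v=3: a=3^6·(≡2), b=3^-3·(≡2) mod 3; (2|3)=-1, (2|3)=-1; (−1)^{6·-3·1}·(-1)^-3·(-1)^6 = -1.
v=2: v_2(a)=-5, v_2(b)=7; units ≡ 5, 3 (mod 8); ε·ε+αω+βω = 0·1+-5·1+7·1 ≡ 0  ⇒  (a,b)_2 = +1.
v=19: a=19^2·(≡9), b=19^0·(≡1) mod 19; (9|19)=+1, (1|19)=+1; (−1)^{2·0·9}·(+1)^0·(+1)^2 = +1.
v=5: a=5^3·(≡3), b=5^1·(≡2) mod 5; (3|5)=-1, (2|5)=-1; (−1)^{3·1·2}·(-1)^1·(-1)^3 = +1.
v=37: a=37^0·(≡18), b=37^2·(≡34) mod 37; (18|37)=-1, (34|37)=+1; (−1)^{0·2·18}·(-1)^2·(+1)^0 = +1.
v=11: a=11^1·(≡7), b=11^1·(≡9) mod 11; (7|11)=-1, (9|11)=+1; (−1)^{1·1·5}·(-1)^1·(+1)^1 = +1.
v=13: a=13^-1·(≡4), b=13^2·(≡4) mod 13; (4|13)=+1, (4|13)=+1; (−1)^{-1·2·6}·(+1)^2·(+1)^-1 = +1.
v=7: a=7^1·(≡4), b=7^-1·(≡1) mod 7; (4|7)=+1, (1|7)=+1; (−1)^{1·-1·3}·(+1)^-1·(+1)^1 = -1.
v=∞: 10010 > 0 and 2310 > 0  ⇒  (a,b)_∞ = +1.
(10010, 2310 / ℚ) ramifies at {3, 7}: a division algebra.

[3, 7]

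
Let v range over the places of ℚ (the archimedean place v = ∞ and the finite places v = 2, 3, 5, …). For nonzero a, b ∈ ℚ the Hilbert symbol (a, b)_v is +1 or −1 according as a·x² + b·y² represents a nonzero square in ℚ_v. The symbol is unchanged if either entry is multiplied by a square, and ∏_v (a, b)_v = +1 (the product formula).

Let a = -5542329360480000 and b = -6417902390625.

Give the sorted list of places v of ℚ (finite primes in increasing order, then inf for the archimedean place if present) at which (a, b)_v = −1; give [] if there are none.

Mod squares: a ≡ -1023, b ≡ -713. Check v ∈ {∞, 2, 3, 5, 11, 23, 31}.
v=2: v_2(a)=8, v_2(b)=0; units ≡ 1, 7 (mod 8); ε·ε+αω+βω = 0·1+8·0+0·0 ≡ 0  ⇒  (a,b)_2 = +1.
v=31: a=31^1·(≡30), b=31^1·(≡2) mod 31; (30|31)=-1, (2|31)=+1; (−1)^{1·1·15}·(-1)^1·(+1)^1 = +1.
v=11: a=11^3·(≡8), b=11^2·(≡2) mod 11; (8|11)=-1, (2|11)=-1; (−1)^{3·2·5}·(-1)^2·(-1)^3 = -1.
v=23: a=23^4·(≡13), b=23^3·(≡17) mod 23; (13|23)=+1, (17|23)=-1; (−1)^{4·3·11}·(+1)^3·(-1)^4 = +1.
v=5: a=5^4·(≡2), b=5^6·(≡2) mod 5; (2|5)=-1, (2|5)=-1; (−1)^{4·6·2}·(-1)^6·(-1)^4 = +1.
v=3: a=3^1·(≡1), b=3^2·(≡1) mod 3; (1|3)=+1, (1|3)=+1; (−1)^{1·2·1}·(+1)^2·(+1)^1 = +1.
v=∞: -1023 < 0 and -713 < 0  ⇒  (a,b)_∞ = -1.
(-1023, -713 / ℚ) ramifies at {11, ∞}: a division algebra.

[11, inf]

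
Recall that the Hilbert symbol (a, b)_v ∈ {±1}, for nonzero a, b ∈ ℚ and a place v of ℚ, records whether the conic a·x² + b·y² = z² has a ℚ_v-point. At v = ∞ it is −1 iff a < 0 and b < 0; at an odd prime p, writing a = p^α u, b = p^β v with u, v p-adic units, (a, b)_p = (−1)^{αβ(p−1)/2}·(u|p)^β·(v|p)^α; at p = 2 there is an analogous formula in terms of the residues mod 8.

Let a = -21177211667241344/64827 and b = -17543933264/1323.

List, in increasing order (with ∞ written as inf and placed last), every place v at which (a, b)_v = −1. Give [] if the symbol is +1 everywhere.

Mod squares: a ≡ -258, b ≡ -87. Check v ∈ {∞, 2, 3, 7, 11, 13, 29, 43}.
v=7: a=7^-4·(≡1), b=7^-2·(≡4) mod 7; (1|7)=+1, (4|7)=+1; (−1)^{-4·-2·3}·(+1)^-2·(+1)^-4 = +1.
v=13: a=13^2·(≡7), b=13^2·(≡10) mod 13; (7|13)=-1, (10|13)=+1; (−1)^{2·2·6}·(-1)^2·(+1)^2 = +1.
v=∞: -258 < 0 and -87 < 0  ⇒  (a,b)_∞ = -1.
v=29: a=29^2·(≡17), b=29^1·(≡12) mod 29; (17|29)=-1, (12|29)=-1; (−1)^{2·1·14}·(-1)^1·(-1)^2 = -1.
v=43: a=43^3·(≡8), b=43^2·(≡30) mod 43; (8|43)=-1, (30|43)=-1; (−1)^{3·2·21}·(-1)^2·(-1)^3 = -1.
v=3: a=3^-3·(≡1), b=3^-3·(≡1) mod 3; (1|3)=+1, (1|3)=+1; (−1)^{-3·-3·1}·(+1)^-3·(+1)^-3 = -1.
v=11: a=11^4·(≡2), b=11^2·(≡1) mod 11; (2|11)=-1, (1|11)=+1; (−1)^{4·2·5}·(-1)^2·(+1)^4 = +1.
v=2: v_2(a)=7, v_2(b)=4; units ≡ 7, 1 (mod 8); ε·ε+αω+βω = 1·0+7·0+4·0 ≡ 0  ⇒  (a,b)_2 = +1.
Ram(-258, -87) = {3, 29, 43, ∞}; no ℚ_3-point on the conic.

[3, 29, 43, inf]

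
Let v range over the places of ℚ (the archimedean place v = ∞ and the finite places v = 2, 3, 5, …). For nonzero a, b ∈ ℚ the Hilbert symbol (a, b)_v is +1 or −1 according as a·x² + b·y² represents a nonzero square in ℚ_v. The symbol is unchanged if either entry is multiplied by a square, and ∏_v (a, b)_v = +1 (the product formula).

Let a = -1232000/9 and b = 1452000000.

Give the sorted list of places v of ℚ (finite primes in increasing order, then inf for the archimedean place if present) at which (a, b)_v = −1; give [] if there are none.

[5, 7]

(a, b) ≡ (-770, 3) mod (ℚ^×)²; places V = {2, 3, 5, 7, 11, ∞}.
(a,b)_7: α=1, u≡4; β=0, v≡3 (mod 7); (4|7)=+1, (3|7)=-1; sign (−1)^0·+1^0·-1^1 = -1.
(a,b)_3: α=-2, u≡1; β=1, v≡1 (mod 3); (1|3)=+1, (1|3)=+1; sign (−1)^0·+1^1·+1^-2 = +1.
(a,b)_11: α=1, u≡10; β=2, v≡1 (mod 11); (10|11)=-1, (1|11)=+1; sign (−1)^0·-1^2·+1^1 = +1.
(a,b)_5: α=3, u≡1; β=6, v≡3 (mod 5); (1|5)=+1, (3|5)=-1; sign (−1)^0·+1^6·-1^3 = -1.
(a,b)_2: α=7, β=8; u≡7, v≡3 (mod 8); ε(u)ε(v)=1·1, αω(v)=7·1, βω(u)=8·0; sum ≡ 0  ⇒  +1.
(a,b)_∞: sgn(-770)=−, sgn(3)=+, so +1.
Ram(-770, 3) = {5, 7}; no ℚ_5-point on the conic.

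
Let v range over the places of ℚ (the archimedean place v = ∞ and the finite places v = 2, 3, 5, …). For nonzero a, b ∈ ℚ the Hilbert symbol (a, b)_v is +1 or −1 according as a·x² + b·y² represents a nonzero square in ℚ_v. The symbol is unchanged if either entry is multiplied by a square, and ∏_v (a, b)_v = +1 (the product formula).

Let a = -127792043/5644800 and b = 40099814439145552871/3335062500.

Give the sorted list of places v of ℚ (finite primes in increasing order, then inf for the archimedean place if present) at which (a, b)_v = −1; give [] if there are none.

[]

Mod squares: a ≡ -646, b ≡ 4199. Check v ∈ {∞, 2, 3, 5, 7, 11, 13, 17, 19, 37}.
v=13: a=13^0·(≡10), b=13^3·(≡2) mod 13; (10|13)=+1, (2|13)=-1; (−1)^{0·3·6}·(+1)^3·(-1)^0 = +1.
v=37: a=37^2·(≡13), b=37^4·(≡2) mod 37; (13|37)=-1, (2|37)=-1; (−1)^{2·4·18}·(-1)^4·(-1)^2 = +1.
v=17: a=17^3·(≡16), b=17^5·(≡8) mod 17; (16|17)=+1, (8|17)=+1; (−1)^{3·5·8}·(+1)^5·(+1)^3 = +1.
v=19: a=19^1·(≡6), b=19^3·(≡3) mod 19; (6|19)=+1, (3|19)=-1; (−1)^{1·3·9}·(+1)^3·(-1)^1 = +1.
v=5: a=5^-2·(≡1), b=5^-6·(≡4) mod 5; (1|5)=+1, (4|5)=+1; (−1)^{-2·-6·2}·(+1)^-6·(+1)^-2 = +1.
v=7: a=7^-2·(≡6), b=7^-2·(≡5) mod 7; (6|7)=-1, (5|7)=-1; (−1)^{-2·-2·3}·(-1)^-2·(-1)^-2 = +1.
v=3: a=3^-2·(≡2), b=3^-2·(≡2) mod 3; (2|3)=-1, (2|3)=-1; (−1)^{-2·-2·1}·(-1)^-2·(-1)^-2 = +1.
v=11: a=11^0·(≡4), b=11^-2·(≡6) mod 11; (4|11)=+1, (6|11)=-1; (−1)^{0·-2·5}·(+1)^-2·(-1)^0 = +1.
v=∞: -646 < 0 and 4199 > 0  ⇒  (a,b)_∞ = +1.
v=2: v_2(a)=-9, v_2(b)=-2; units ≡ 5, 7 (mod 8); ε·ε+αω+βω = 0·1+-9·0+-2·1 ≡ 0  ⇒  (a,b)_2 = +1.
Ram(a, b) = ∅: the form -646·x² + 4199·y² − z² is isotropic over every ℚ_v, so by Hasse–Minkowski it is isotropic over ℚ.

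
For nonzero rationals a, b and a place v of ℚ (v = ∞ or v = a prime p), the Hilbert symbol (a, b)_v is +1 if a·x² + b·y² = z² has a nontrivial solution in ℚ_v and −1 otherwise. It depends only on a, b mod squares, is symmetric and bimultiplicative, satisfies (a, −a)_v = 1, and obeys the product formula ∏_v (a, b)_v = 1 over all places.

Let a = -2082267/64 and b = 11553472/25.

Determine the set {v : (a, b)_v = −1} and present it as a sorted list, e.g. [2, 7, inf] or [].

[11, 17, 37, 41]

Mod squares: a ≡ -25707, b ≡ 180523. Check v ∈ {∞, 2, 3, 5, 7, 11, 17, 19, 37, 41}.
v=11: a=11^1·(≡10), b=11^0·(≡6) mod 11; (10|11)=-1, (6|11)=-1; (−1)^{1·0·5}·(-1)^0·(-1)^1 = -1.
v=2: v_2(a)=-6, v_2(b)=6; units ≡ 5, 3 (mod 8); ε·ε+αω+βω = 0·1+-6·1+6·1 ≡ 0  ⇒  (a,b)_2 = +1.
v=7: a=7^0·(≡2), b=7^1·(≡2) mod 7; (2|7)=+1, (2|7)=+1; (−1)^{0·1·3}·(+1)^1·(+1)^0 = +1.
v=19: a=19^1·(≡8), b=19^0·(≡11) mod 19; (8|19)=-1, (11|19)=+1; (−1)^{1·0·9}·(-1)^0·(+1)^1 = +1.
v=∞: -25707 < 0 and 180523 > 0  ⇒  (a,b)_∞ = +1.
v=3: a=3^5·(≡2), b=3^0·(≡1) mod 3; (2|3)=-1, (1|3)=+1; (−1)^{5·0·1}·(-1)^0·(+1)^5 = +1.
v=37: a=37^0·(≡24), b=37^1·(≡2) mod 37; (24|37)=-1, (2|37)=-1; (−1)^{0·1·18}·(-1)^1·(-1)^0 = -1.
v=17: a=17^0·(≡14), b=17^1·(≡3) mod 17; (14|17)=-1, (3|17)=-1; (−1)^{0·1·8}·(-1)^1·(-1)^0 = -1.
v=5: a=5^0·(≡2), b=5^-2·(≡2) mod 5; (2|5)=-1, (2|5)=-1; (−1)^{0·-2·2}·(-1)^-2·(-1)^0 = +1.
v=41: a=41^1·(≡13), b=41^1·(≡18) mod 41; (13|41)=-1, (18|41)=+1; (−1)^{1·1·20}·(-1)^1·(+1)^1 = -1.
|Ram(-25707, 180523)| = 4, even; anisotropic at {11, 17, 37, 41}.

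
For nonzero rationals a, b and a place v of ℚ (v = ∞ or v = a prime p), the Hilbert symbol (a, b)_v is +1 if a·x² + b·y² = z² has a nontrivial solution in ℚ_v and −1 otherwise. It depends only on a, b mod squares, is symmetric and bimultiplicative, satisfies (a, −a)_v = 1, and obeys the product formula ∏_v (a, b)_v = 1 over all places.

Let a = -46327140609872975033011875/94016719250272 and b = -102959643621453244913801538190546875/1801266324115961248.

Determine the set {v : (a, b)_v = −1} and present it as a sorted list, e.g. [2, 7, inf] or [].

[5, 11, 13, inf]

Mod squares: a ≡ -6578, b ≡ -704990. Check v ∈ {∞, 2, 3, 5, 7, 11, 13, 17, 19, 23, 29}.
v=19: a=19^2·(≡14), b=19^2·(≡5) mod 19; (14|19)=-1, (5|19)=+1; (−1)^{2·2·9}·(-1)^2·(+1)^2 = +1.
v=11: a=11^1·(≡2), b=11^1·(≡6) mod 11; (2|11)=-1, (6|11)=-1; (−1)^{1·1·5}·(-1)^1·(-1)^1 = -1.
v=17: a=17^-4·(≡16), b=17^-5·(≡6) mod 17; (16|17)=+1, (6|17)=-1; (−1)^{-4·-5·8}·(+1)^-5·(-1)^-4 = +1.
v=7: a=7^-6·(≡4), b=7^-8·(≡4) mod 7; (4|7)=+1, (4|7)=+1; (−1)^{-6·-8·3}·(+1)^-8·(+1)^-6 = +1.
v=2: v_2(a)=-5, v_2(b)=-5; units ≡ 7, 1 (mod 8); ε·ε+αω+βω = 1·0+-5·0+-5·0 ≡ 0  ⇒  (a,b)_2 = +1.
v=13: a=13^-1·(≡10), b=13^-1·(≡8) mod 13; (10|13)=+1, (8|13)=-1; (−1)^{-1·-1·6}·(+1)^-1·(-1)^-1 = -1.
v=29: a=29^6·(≡1), b=29^9·(≡8) mod 29; (1|29)=+1, (8|29)=-1; (−1)^{6·9·14}·(+1)^9·(-1)^6 = +1.
v=3: a=3^22·(≡1), b=3^28·(≡1) mod 3; (1|3)=+1, (1|3)=+1; (−1)^{22·28·1}·(+1)^28·(+1)^22 = +1.
v=∞: -6578 < 0 and -704990 < 0  ⇒  (a,b)_∞ = -1.
v=23: a=23^-1·(≡6), b=23^-2·(≡3) mod 23; (6|23)=+1, (3|23)=+1; (−1)^{-1·-2·11}·(+1)^-2·(+1)^-1 = +1.
v=5: a=5^4·(≡3), b=5^7·(≡2) mod 5; (3|5)=-1, (2|5)=-1; (−1)^{4·7·2}·(-1)^7·(-1)^4 = -1.
Ram(-6578, -704990) = {5, 11, 13, ∞}; no ℚ_5-point on the conic.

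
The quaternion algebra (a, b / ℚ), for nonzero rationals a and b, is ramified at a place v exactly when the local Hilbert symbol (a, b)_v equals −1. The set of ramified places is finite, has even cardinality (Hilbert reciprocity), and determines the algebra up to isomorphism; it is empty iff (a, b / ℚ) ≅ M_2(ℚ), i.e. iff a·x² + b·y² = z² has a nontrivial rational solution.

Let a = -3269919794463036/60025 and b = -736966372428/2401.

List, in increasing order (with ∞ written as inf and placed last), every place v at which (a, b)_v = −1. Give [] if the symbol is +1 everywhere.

[11, 29, 31, inf]

Mod squares: a ≡ -41523911, b ≡ -84227. Check v ∈ {∞, 2, 3, 5, 7, 11, 13, 17, 19, 29, 31}.
v=2: v_2(a)=2, v_2(b)=2; units ≡ 1, 5 (mod 8); ε·ε+αω+βω = 0·0+2·1+2·0 ≡ 0  ⇒  (a,b)_2 = +1.
v=7: a=7^-4·(≡5), b=7^-4·(≡1) mod 7; (5|7)=-1, (1|7)=+1; (−1)^{-4·-4·3}·(-1)^-4·(+1)^-4 = +1.
v=13: a=13^1·(≡2), b=13^1·(≡6) mod 13; (2|13)=-1, (6|13)=-1; (−1)^{1·1·6}·(-1)^1·(-1)^1 = +1.
v=29: a=29^3·(≡16), b=29^2·(≡21) mod 29; (16|29)=+1, (21|29)=-1; (−1)^{3·2·14}·(+1)^2·(-1)^3 = -1.
v=19: a=19^1·(≡11), b=19^1·(≡18) mod 19; (11|19)=+1, (18|19)=-1; (−1)^{1·1·9}·(+1)^1·(-1)^1 = +1.
v=31: a=31^1·(≡3), b=31^1·(≡11) mod 31; (3|31)=-1, (11|31)=-1; (−1)^{1·1·15}·(-1)^1·(-1)^1 = -1.
v=3: a=3^4·(≡1), b=3^2·(≡1) mod 3; (1|3)=+1, (1|3)=+1; (−1)^{4·2·1}·(+1)^2·(+1)^4 = +1.
v=11: a=11^1·(≡2), b=11^1·(≡7) mod 11; (2|11)=-1, (7|11)=-1; (−1)^{1·1·5}·(-1)^1·(-1)^1 = -1.
v=17: a=17^3·(≡7), b=17^2·(≡15) mod 17; (7|17)=-1, (15|17)=+1; (−1)^{3·2·8}·(-1)^2·(+1)^3 = +1.
v=∞: -41523911 < 0 and -84227 < 0  ⇒  (a,b)_∞ = -1.
v=5: a=5^-2·(≡4), b=5^0·(≡2) mod 5; (4|5)=+1, (2|5)=-1; (−1)^{-2·0·2}·(+1)^0·(-1)^-2 = +1.
|Ram(-41523911, -84227)| = 4, even; anisotropic at {11, 29, 31, ∞}.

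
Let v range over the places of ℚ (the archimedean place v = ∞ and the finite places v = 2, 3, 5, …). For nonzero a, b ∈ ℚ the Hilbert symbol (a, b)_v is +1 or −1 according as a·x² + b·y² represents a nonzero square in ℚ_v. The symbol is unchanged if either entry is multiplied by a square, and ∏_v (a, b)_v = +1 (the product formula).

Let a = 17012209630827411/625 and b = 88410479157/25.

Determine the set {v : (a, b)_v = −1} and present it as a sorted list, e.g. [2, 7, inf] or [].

(a, b) ≡ (51051, 13) mod (ℚ^×)²; places V = {2, 3, 5, 7, 11, 13, 17, ∞}.
(a,b)_3: α=5, u≡1; β=4, v≡1 (mod 3); (1|3)=+1, (1|3)=+1; sign (−1)^0·+1^4·+1^5 = +1.
(a,b)_7: α=7, u≡6; β=4, v≡3 (mod 7); (6|7)=-1, (3|7)=-1; sign (−1)^0·-1^4·-1^7 = -1.
(a,b)_∞: sgn(51051)=+, sgn(13)=+, so +1.
(a,b)_11: α=3, u≡2; β=2, v≡2 (mod 11); (2|11)=-1, (2|11)=-1; sign (−1)^0·-1^2·-1^3 = -1.
(a,b)_2: α=0, β=0; u≡3, v≡5 (mod 8); ε(u)ε(v)=1·0, αω(v)=0·1, βω(u)=0·1; sum ≡ 0  ⇒  +1.
(a,b)_5: α=-4, u≡1; β=-2, v≡2 (mod 5); (1|5)=+1, (2|5)=-1; sign (−1)^0·+1^-2·-1^-4 = +1.
(a,b)_13: α=1, u≡3; β=1, v≡1 (mod 13); (3|13)=+1, (1|13)=+1; sign (−1)^0·+1^1·+1^1 = +1.
(a,b)_17: α=3, u≡11; β=2, v≡16 (mod 17); (11|17)=-1, (16|17)=+1; sign (−1)^0·-1^2·+1^3 = +1.
Ram(51051, 13) = {7, 11}; no ℚ_7-point on the conic.

[7, 11]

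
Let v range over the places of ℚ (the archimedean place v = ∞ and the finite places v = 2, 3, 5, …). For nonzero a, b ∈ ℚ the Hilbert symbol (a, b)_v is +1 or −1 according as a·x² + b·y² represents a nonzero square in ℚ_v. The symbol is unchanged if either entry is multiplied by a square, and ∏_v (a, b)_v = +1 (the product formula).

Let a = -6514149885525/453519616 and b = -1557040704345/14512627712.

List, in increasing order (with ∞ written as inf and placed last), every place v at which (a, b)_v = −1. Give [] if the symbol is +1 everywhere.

[19, 31, 41, inf]

(a, b) ≡ (-589, -241490) mod (ℚ^×)²; places V = {2, 3, 5, 7, 11, 19, 31, 41, ∞}.
(a,b)_∞: sgn(-589)=−, sgn(-241490)=−, so -1.
(a,b)_7: α=0, u≡3; β=2, v≡3 (mod 7); (3|7)=-1, (3|7)=-1; sign (−1)^0·-1^2·-1^0 = +1.
(a,b)_3: α=6, u≡2; β=6, v≡1 (mod 3); (2|3)=-1, (1|3)=+1; sign (−1)^0·-1^6·+1^6 = +1.
(a,b)_11: α=-6, u≡5; β=-6, v≡9 (mod 11); (5|11)=+1, (9|11)=+1; sign (−1)^0·+1^-6·+1^-6 = +1.
(a,b)_19: α=3, u≡9; β=3, v≡16 (mod 19); (9|19)=+1, (16|19)=+1; sign (−1)^1·+1^3·+1^3 = -1.
(a,b)_31: α=1, u≡13; β=1, v≡27 (mod 31); (13|31)=-1, (27|31)=-1; sign (−1)^1·-1^1·-1^1 = -1.
(a,b)_41: α=2, u≡30; β=1, v≡22 (mod 41); (30|41)=-1, (22|41)=-1; sign (−1)^0·-1^1·-1^2 = -1.
(a,b)_2: α=-8, β=-13; u≡3, v≡7 (mod 8); ε(u)ε(v)=1·1, αω(v)=-8·0, βω(u)=-13·1; sum ≡ 0  ⇒  +1.
(a,b)_5: α=2, u≡4; β=1, v≡3 (mod 5); (4|5)=+1, (3|5)=-1; sign (−1)^0·+1^1·-1^2 = +1.
Ram(-589, -241490) = {19, 31, 41, ∞}; no ℚ_19-point on the conic.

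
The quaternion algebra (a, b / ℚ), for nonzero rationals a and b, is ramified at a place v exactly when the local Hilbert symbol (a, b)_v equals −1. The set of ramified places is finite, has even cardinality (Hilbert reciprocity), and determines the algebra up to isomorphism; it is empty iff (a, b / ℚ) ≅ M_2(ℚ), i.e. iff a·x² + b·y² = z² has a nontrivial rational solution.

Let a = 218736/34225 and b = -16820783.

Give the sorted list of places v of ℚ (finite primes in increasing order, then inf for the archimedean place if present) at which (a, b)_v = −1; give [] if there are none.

[7, 29, 31, 47]

(a, b) ≡ (31, -16820783) mod (ℚ^×)²; places V = {2, 3, 5, 7, 29, 31, 37, 41, 43, 47, ∞}.
(a,b)_47: α=0, u≡5; β=1, v≡16 (mod 47); (5|47)=-1, (16|47)=+1; sign (−1)^0·-1^1·+1^0 = -1.
(a,b)_∞: sgn(31)=+, sgn(-16820783)=−, so +1.
(a,b)_5: α=-2, u≡4; β=0, v≡2 (mod 5); (4|5)=+1, (2|5)=-1; sign (−1)^0·+1^0·-1^-2 = +1.
(a,b)_31: α=1, u≡19; β=0, v≡3 (mod 31); (19|31)=+1, (3|31)=-1; sign (−1)^0·+1^0·-1^1 = -1.
(a,b)_29: α=0, u≡21; β=1, v≡2 (mod 29); (21|29)=-1, (2|29)=-1; sign (−1)^0·-1^1·-1^0 = -1.
(a,b)_7: α=2, u≡6; β=1, v≡5 (mod 7); (6|7)=-1, (5|7)=-1; sign (−1)^0·-1^1·-1^2 = -1.
(a,b)_2: α=4, β=0; u≡7, v≡1 (mod 8); ε(u)ε(v)=1·0, αω(v)=4·0, βω(u)=0·0; sum ≡ 0  ⇒  +1.
(a,b)_41: α=0, u≡4; β=1, v≡24 (mod 41); (4|41)=+1, (24|41)=-1; sign (−1)^0·+1^1·-1^0 = +1.
(a,b)_37: α=-2, u≡13; β=0, v≡9 (mod 37); (13|37)=-1, (9|37)=+1; sign (−1)^0·-1^0·+1^-2 = +1.
(a,b)_3: α=2, u≡1; β=0, v≡1 (mod 3); (1|3)=+1, (1|3)=+1; sign (−1)^0·+1^0·+1^2 = +1.
(a,b)_43: α=0, u≡16; β=1, v≡33 (mod 43); (16|43)=+1, (33|43)=-1; sign (−1)^0·+1^1·-1^0 = +1.
|Ram(31, -16820783)| = 4, even; anisotropic at {7, 29, 31, 47}.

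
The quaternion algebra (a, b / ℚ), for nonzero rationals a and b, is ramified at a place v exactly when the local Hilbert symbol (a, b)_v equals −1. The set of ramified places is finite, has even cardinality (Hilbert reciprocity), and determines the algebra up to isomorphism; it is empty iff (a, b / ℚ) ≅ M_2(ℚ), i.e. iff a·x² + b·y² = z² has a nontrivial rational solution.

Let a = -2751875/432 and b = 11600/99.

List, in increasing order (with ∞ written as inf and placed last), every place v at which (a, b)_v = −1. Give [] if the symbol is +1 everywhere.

(a, b) ≡ (-13209, 319) mod (ℚ^×)²; places V = {2, 3, 5, 7, 11, 17, 29, 37, ∞}.
(a,b)_17: α=1, u≡12; β=0, v≡15 (mod 17); (12|17)=-1, (15|17)=+1; sign (−1)^0·-1^0·+1^1 = +1.
(a,b)_2: α=-4, β=4; u≡7, v≡7 (mod 8); ε(u)ε(v)=1·1, αω(v)=-4·0, βω(u)=4·0; sum ≡ 1  ⇒  -1.
(a,b)_11: α=0, u≡2; β=-1, v≡8 (mod 11); (2|11)=-1, (8|11)=-1; sign (−1)^0·-1^-1·-1^0 = -1.
(a,b)_29: α=0, u≡12; β=1, v≡14 (mod 29); (12|29)=-1, (14|29)=-1; sign (−1)^0·-1^1·-1^0 = -1.
(a,b)_3: α=-3, u≡1; β=-2, v≡1 (mod 3); (1|3)=+1, (1|3)=+1; sign (−1)^0·+1^-2·+1^-3 = +1.
(a,b)_∞: sgn(-13209)=−, sgn(319)=+, so +1.
(a,b)_37: α=1, u≡22; β=0, v≡20 (mod 37); (22|37)=-1, (20|37)=-1; sign (−1)^0·-1^0·-1^1 = -1.
(a,b)_5: α=4, u≡1; β=2, v≡1 (mod 5); (1|5)=+1, (1|5)=+1; sign (−1)^0·+1^2·+1^4 = +1.
(a,b)_7: α=1, u≡6; β=0, v≡1 (mod 7); (6|7)=-1, (1|7)=+1; sign (−1)^0·-1^0·+1^1 = +1.
|Ram(-13209, 319)| = 4, even; anisotropic at {2, 11, 29, 37}.

[2, 11, 29, 37]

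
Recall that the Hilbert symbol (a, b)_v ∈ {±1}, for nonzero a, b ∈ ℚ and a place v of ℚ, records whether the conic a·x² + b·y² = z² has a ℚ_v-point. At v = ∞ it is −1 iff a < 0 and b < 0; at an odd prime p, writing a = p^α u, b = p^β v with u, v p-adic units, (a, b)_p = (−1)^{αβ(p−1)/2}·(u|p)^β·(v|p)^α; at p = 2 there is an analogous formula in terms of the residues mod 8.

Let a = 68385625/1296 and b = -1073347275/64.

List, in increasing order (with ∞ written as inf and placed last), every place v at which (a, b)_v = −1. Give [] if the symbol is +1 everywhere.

(a, b) ≡ (2233, -51051) mod (ℚ^×)²; places V = {2, 3, 5, 7, 11, 13, 17, 29, ∞}.
(a,b)_17: α=0, u≡12; β=1, v≡6 (mod 17); (12|17)=-1, (6|17)=-1; sign (−1)^0·-1^1·-1^0 = -1.
(a,b)_3: α=-4, u≡1; β=1, v≡2 (mod 3); (1|3)=+1, (2|3)=-1; sign (−1)^0·+1^1·-1^-4 = +1.
(a,b)_7: α=3, u≡1; β=1, v≡4 (mod 7); (1|7)=+1, (4|7)=+1; sign (−1)^1·+1^1·+1^3 = -1.
(a,b)_∞: sgn(2233)=+, sgn(-51051)=−, so +1.
(a,b)_5: α=4, u≡2; β=2, v≡1 (mod 5); (2|5)=-1, (1|5)=+1; sign (−1)^0·-1^2·+1^4 = +1.
(a,b)_29: α=1, u≡14; β=2, v≡17 (mod 29); (14|29)=-1, (17|29)=-1; sign (−1)^0·-1^2·-1^1 = -1.
(a,b)_13: α=0, u≡1; β=1, v≡4 (mod 13); (1|13)=+1, (4|13)=+1; sign (−1)^0·+1^1·+1^0 = +1.
(a,b)_11: α=1, u≡3; β=1, v≡9 (mod 11); (3|11)=+1, (9|11)=+1; sign (−1)^1·+1^1·+1^1 = -1.
(a,b)_2: α=-4, β=-6; u≡1, v≡5 (mod 8); ε(u)ε(v)=0·0, αω(v)=-4·1, βω(u)=-6·0; sum ≡ 0  ⇒  +1.
(2233, -51051 / ℚ) ramifies at {7, 11, 17, 29}: a division algebra.

[7, 11, 17, 29]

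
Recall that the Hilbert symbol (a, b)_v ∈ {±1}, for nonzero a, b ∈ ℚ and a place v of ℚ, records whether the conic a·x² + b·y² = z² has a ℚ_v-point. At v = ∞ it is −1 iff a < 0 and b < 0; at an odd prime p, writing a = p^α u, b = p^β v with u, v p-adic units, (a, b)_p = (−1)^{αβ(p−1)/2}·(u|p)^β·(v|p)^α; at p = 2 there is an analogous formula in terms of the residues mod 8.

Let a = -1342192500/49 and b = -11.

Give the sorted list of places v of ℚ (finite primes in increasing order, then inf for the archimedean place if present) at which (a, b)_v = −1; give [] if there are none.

[11, 17, 29, inf]

Mod squares: a ≡ -493, b ≡ -11. Check v ∈ {∞, 2, 3, 5, 7, 11, 17, 29}.
v=7: a=7^-2·(≡2), b=7^0·(≡3) mod 7; (2|7)=+1, (3|7)=-1; (−1)^{-2·0·3}·(+1)^0·(-1)^-2 = +1.
v=11: a=11^2·(≡2), b=11^1·(≡10) mod 11; (2|11)=-1, (10|11)=-1; (−1)^{2·1·5}·(-1)^1·(-1)^2 = -1.
v=2: v_2(a)=2, v_2(b)=0; units ≡ 3, 5 (mod 8); ε·ε+αω+βω = 1·0+2·1+0·1 ≡ 0  ⇒  (a,b)_2 = +1.
v=∞: -493 < 0 and -11 < 0  ⇒  (a,b)_∞ = -1.
v=29: a=29^1·(≡17), b=29^0·(≡18) mod 29; (17|29)=-1, (18|29)=-1; (−1)^{1·0·14}·(-1)^0·(-1)^1 = -1.
v=3: a=3^2·(≡2), b=3^0·(≡1) mod 3; (2|3)=-1, (1|3)=+1; (−1)^{2·0·1}·(-1)^0·(+1)^2 = +1.
v=5: a=5^4·(≡3), b=5^0·(≡4) mod 5; (3|5)=-1, (4|5)=+1; (−1)^{4·0·2}·(-1)^0·(+1)^4 = +1.
v=17: a=17^1·(≡6), b=17^0·(≡6) mod 17; (6|17)=-1, (6|17)=-1; (−1)^{1·0·8}·(-1)^0·(-1)^1 = -1.
(-493, -11 / ℚ) ramifies at {11, 17, 29, ∞}: a division algebra.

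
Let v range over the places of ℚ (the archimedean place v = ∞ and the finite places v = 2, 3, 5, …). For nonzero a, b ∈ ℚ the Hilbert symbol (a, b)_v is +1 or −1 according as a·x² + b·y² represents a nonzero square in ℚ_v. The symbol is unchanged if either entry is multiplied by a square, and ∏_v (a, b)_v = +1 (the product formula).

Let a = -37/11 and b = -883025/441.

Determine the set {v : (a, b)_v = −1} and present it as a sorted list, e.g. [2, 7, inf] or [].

[37, inf]

Mod squares: a ≡ -407, b ≡ -209. Check v ∈ {∞, 2, 3, 5, 7, 11, 13, 19, 37}.
v=19: a=19^0·(≡7), b=19^1·(≡14) mod 19; (7|19)=+1, (14|19)=-1; (−1)^{0·1·9}·(+1)^1·(-1)^0 = +1.
v=2: v_2(a)=0, v_2(b)=0; units ≡ 1, 7 (mod 8); ε·ε+αω+βω = 0·1+0·0+0·0 ≡ 0  ⇒  (a,b)_2 = +1.
v=∞: -407 < 0 and -209 < 0  ⇒  (a,b)_∞ = -1.
v=3: a=3^0·(≡1), b=3^-2·(≡1) mod 3; (1|3)=+1, (1|3)=+1; (−1)^{0·-2·1}·(+1)^-2·(+1)^0 = +1.
v=7: a=7^0·(≡3), b=7^-2·(≡2) mod 7; (3|7)=-1, (2|7)=+1; (−1)^{0·-2·3}·(-1)^-2·(+1)^0 = +1.
v=5: a=5^0·(≡3), b=5^2·(≡4) mod 5; (3|5)=-1, (4|5)=+1; (−1)^{0·2·2}·(-1)^2·(+1)^0 = +1.
v=37: a=37^1·(≡10), b=37^0·(≡19) mod 37; (10|37)=+1, (19|37)=-1; (−1)^{1·0·18}·(+1)^0·(-1)^1 = -1.
v=11: a=11^-1·(≡7), b=11^1·(≡3) mod 11; (7|11)=-1, (3|11)=+1; (−1)^{-1·1·5}·(-1)^1·(+1)^-1 = +1.
v=13: a=13^0·(≡12), b=13^2·(≡12) mod 13; (12|13)=+1, (12|13)=+1; (−1)^{0·2·6}·(+1)^2·(+1)^0 = +1.
Ram(-407, -209) = {37, ∞}; no ℚ_37-point on the conic.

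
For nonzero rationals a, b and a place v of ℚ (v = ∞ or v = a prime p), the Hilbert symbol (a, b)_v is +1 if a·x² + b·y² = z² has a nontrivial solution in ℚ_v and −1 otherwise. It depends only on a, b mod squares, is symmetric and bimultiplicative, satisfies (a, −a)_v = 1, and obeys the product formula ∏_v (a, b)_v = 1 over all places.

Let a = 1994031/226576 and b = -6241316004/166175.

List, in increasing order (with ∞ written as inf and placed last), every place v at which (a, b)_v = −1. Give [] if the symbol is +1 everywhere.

[19, 23]

(a, b) ≡ (1311, -23) mod (ℚ^×)²; places V = {2, 3, 5, 7, 11, 13, 17, 19, 23, ∞}.
(a,b)_11: α=0, u≡8; β=2, v≡6 (mod 11); (8|11)=-1, (6|11)=-1; sign (−1)^0·-1^2·-1^0 = +1.
(a,b)_3: α=3, u≡2; β=6, v≡1 (mod 3); (2|3)=-1, (1|3)=+1; sign (−1)^0·-1^6·+1^3 = +1.
(a,b)_13: α=2, u≡5; β=0, v≡10 (mod 13); (5|13)=-1, (10|13)=+1; sign (−1)^0·-1^0·+1^2 = +1.
(a,b)_23: α=1, u≡11; β=-1, v≡20 (mod 23); (11|23)=-1, (20|23)=-1; sign (−1)^1·-1^-1·-1^1 = -1.
(a,b)_∞: sgn(1311)=+, sgn(-23)=−, so +1.
(a,b)_2: α=-4, β=2; u≡7, v≡1 (mod 8); ε(u)ε(v)=1·0, αω(v)=-4·0, βω(u)=2·0; sum ≡ 0  ⇒  +1.
(a,b)_19: α=1, u≡12; β=2, v≡10 (mod 19); (12|19)=-1, (10|19)=-1; sign (−1)^0·-1^2·-1^1 = -1.
(a,b)_7: α=-2, u≡1; β=2, v≡5 (mod 7); (1|7)=+1, (5|7)=-1; sign (−1)^0·+1^2·-1^-2 = +1.
(a,b)_5: α=0, u≡1; β=-2, v≡3 (mod 5); (1|5)=+1, (3|5)=-1; sign (−1)^0·+1^-2·-1^0 = +1.
(a,b)_17: α=-2, u≡8; β=-2, v≡3 (mod 17); (8|17)=+1, (3|17)=-1; sign (−1)^0·+1^-2·-1^-2 = +1.
Ram(1311, -23) = {19, 23}; no ℚ_19-point on the conic.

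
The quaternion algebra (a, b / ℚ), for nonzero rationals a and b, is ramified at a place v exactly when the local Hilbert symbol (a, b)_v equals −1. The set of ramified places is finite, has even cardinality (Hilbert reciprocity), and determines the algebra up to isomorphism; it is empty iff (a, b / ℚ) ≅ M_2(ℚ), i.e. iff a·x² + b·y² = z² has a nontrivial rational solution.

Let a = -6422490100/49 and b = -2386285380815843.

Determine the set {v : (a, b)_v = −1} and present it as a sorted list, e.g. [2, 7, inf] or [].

[23, inf]

Mod squares: a ≡ -380029, b ≡ -16523. Check v ∈ {∞, 2, 5, 7, 13, 23, 31, 41}.
v=7: a=7^-2·(≡2), b=7^0·(≡4) mod 7; (2|7)=+1, (4|7)=+1; (−1)^{-2·0·3}·(+1)^0·(+1)^-2 = +1.
v=31: a=31^1·(≡3), b=31^3·(≡2) mod 31; (3|31)=-1, (2|31)=+1; (−1)^{1·3·15}·(-1)^3·(+1)^1 = +1.
v=13: a=13^3·(≡1), b=13^3·(≡9) mod 13; (1|13)=+1, (9|13)=+1; (−1)^{3·3·6}·(+1)^3·(+1)^3 = +1.
v=23: a=23^1·(≡15), b=23^2·(≡7) mod 23; (15|23)=-1, (7|23)=-1; (−1)^{1·2·11}·(-1)^2·(-1)^1 = -1.
v=2: v_2(a)=2, v_2(b)=0; units ≡ 3, 5 (mod 8); ε·ε+αω+βω = 1·0+2·1+0·1 ≡ 0  ⇒  (a,b)_2 = +1.
v=5: a=5^2·(≡4), b=5^0·(≡2) mod 5; (4|5)=+1, (2|5)=-1; (−1)^{2·0·2}·(+1)^0·(-1)^2 = +1.
v=∞: -380029 < 0 and -16523 < 0  ⇒  (a,b)_∞ = -1.
v=41: a=41^1·(≡38), b=41^3·(≡22) mod 41; (38|41)=-1, (22|41)=-1; (−1)^{1·3·20}·(-1)^3·(-1)^1 = +1.
|Ram(-380029, -16523)| = 2, even; anisotropic at {23, ∞}.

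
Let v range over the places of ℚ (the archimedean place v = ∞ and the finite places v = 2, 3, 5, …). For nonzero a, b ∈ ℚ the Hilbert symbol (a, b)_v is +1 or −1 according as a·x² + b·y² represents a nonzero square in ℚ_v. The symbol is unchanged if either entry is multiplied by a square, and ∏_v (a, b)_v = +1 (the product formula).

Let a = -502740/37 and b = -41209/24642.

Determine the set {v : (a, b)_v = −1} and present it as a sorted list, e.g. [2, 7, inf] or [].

(a, b) ≡ (-10545, -2) mod (ℚ^×)²; places V = {2, 3, 5, 7, 19, 29, 37, ∞}.
(a,b)_19: α=1, u≡12; β=0, v≡17 (mod 19); (12|19)=-1, (17|19)=+1; sign (−1)^0·-1^0·+1^1 = +1.
(a,b)_29: α=0, u≡15; β=2, v≡17 (mod 29); (15|29)=-1, (17|29)=-1; sign (−1)^0·-1^2·-1^0 = +1.
(a,b)_5: α=1, u≡1; β=0, v≡3 (mod 5); (1|5)=+1, (3|5)=-1; sign (−1)^0·+1^0·-1^1 = -1.
(a,b)_7: α=2, u≡1; β=2, v≡3 (mod 7); (1|7)=+1, (3|7)=-1; sign (−1)^0·+1^2·-1^2 = +1.
(a,b)_37: α=-1, u≡16; β=-2, v≡19 (mod 37); (16|37)=+1, (19|37)=-1; sign (−1)^0·+1^-2·-1^-1 = -1.
(a,b)_2: α=2, β=-1; u≡7, v≡7 (mod 8); ε(u)ε(v)=1·1, αω(v)=2·0, βω(u)=-1·0; sum ≡ 1  ⇒  -1.
(a,b)_∞: sgn(-10545)=−, sgn(-2)=−, so -1.
(a,b)_3: α=3, u≡1; β=-2, v≡1 (mod 3); (1|3)=+1, (1|3)=+1; sign (−1)^0·+1^-2·+1^3 = +1.
Ram(-10545, -2) = {2, 5, 37, ∞}; no ℚ_2-point on the conic.

[2, 5, 37, inf]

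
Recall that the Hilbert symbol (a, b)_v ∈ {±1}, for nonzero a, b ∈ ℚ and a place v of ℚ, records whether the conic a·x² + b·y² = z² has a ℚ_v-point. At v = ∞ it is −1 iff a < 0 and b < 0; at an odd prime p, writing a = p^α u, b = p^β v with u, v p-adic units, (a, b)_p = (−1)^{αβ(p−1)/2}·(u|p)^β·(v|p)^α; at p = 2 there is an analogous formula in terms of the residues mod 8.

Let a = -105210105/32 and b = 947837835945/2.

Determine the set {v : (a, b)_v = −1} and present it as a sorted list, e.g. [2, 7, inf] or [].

[3, 7, 11, 13]

Mod squares: a ≡ -210, b ≡ 4290. Check v ∈ {∞, 2, 3, 5, 7, 11, 13}.
v=∞: -210 < 0 and 4290 > 0  ⇒  (a,b)_∞ = +1.
v=5: a=5^1·(≡2), b=5^1·(≡2) mod 5; (2|5)=-1, (2|5)=-1; (−1)^{1·1·2}·(-1)^1·(-1)^1 = +1.
v=11: a=11^2·(≡10), b=11^3·(≡3) mod 11; (10|11)=-1, (3|11)=+1; (−1)^{2·3·5}·(-1)^3·(+1)^2 = -1.
v=2: v_2(a)=-5, v_2(b)=-1; units ≡ 7, 1 (mod 8); ε·ε+αω+βω = 1·0+-5·0+-1·0 ≡ 0  ⇒  (a,b)_2 = +1.
v=3: a=3^1·(≡2), b=3^3·(≡2) mod 3; (2|3)=-1, (2|3)=-1; (−1)^{1·3·1}·(-1)^3·(-1)^1 = -1.
v=7: a=7^3·(≡3), b=7^4·(≡6) mod 7; (3|7)=-1, (6|7)=-1; (−1)^{3·4·3}·(-1)^4·(-1)^3 = -1.
v=13: a=13^2·(≡2), b=13^3·(≡2) mod 13; (2|13)=-1, (2|13)=-1; (−1)^{2·3·6}·(-1)^3·(-1)^2 = -1.
Ram(-210, 4290) = {3, 7, 11, 13}; no ℚ_3-point on the conic.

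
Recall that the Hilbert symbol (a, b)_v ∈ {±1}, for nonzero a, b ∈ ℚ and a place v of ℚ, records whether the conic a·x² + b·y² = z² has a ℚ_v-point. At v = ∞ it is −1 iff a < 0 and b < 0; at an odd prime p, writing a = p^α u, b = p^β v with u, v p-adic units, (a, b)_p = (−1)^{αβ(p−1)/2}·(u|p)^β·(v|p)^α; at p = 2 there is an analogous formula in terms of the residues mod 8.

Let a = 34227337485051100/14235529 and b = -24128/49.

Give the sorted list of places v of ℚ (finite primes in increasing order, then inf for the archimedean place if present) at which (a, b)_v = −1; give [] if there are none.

[2, 23]

(a, b) ≡ (8671, -377) mod (ℚ^×)²; places V = {2, 5, 7, 11, 13, 17, 23, 29, 31, ∞}.
(a,b)_13: α=3, u≡9; β=1, v≡12 (mod 13); (9|13)=+1, (12|13)=+1; sign (−1)^0·+1^1·+1^3 = +1.
(a,b)_∞: sgn(8671)=+, sgn(-377)=−, so +1.
(a,b)_23: α=1, u≡6; β=0, v≡15 (mod 23); (6|23)=+1, (15|23)=-1; sign (−1)^0·+1^0·-1^1 = -1.
(a,b)_5: α=2, u≡1; β=0, v≡3 (mod 5); (1|5)=+1, (3|5)=-1; sign (−1)^0·+1^0·-1^2 = +1.
(a,b)_2: α=2, β=6; u≡7, v≡7 (mod 8); ε(u)ε(v)=1·1, αω(v)=2·0, βω(u)=6·0; sum ≡ 1  ⇒  -1.
(a,b)_29: α=3, u≡28; β=1, v≡28 (mod 29); (28|29)=+1, (28|29)=+1; sign (−1)^0·+1^1·+1^3 = +1.
(a,b)_31: α=2, u≡26; β=0, v≡27 (mod 31); (26|31)=-1, (27|31)=-1; sign (−1)^0·-1^0·-1^2 = +1.
(a,b)_7: α=-6, u≡6; β=-2, v≡1 (mod 7); (6|7)=-1, (1|7)=+1; sign (−1)^0·-1^-2·+1^-6 = +1.
(a,b)_17: α=2, u≡8; β=0, v≡11 (mod 17); (8|17)=+1, (11|17)=-1; sign (−1)^0·+1^0·-1^2 = +1.
(a,b)_11: α=-2, u≡4; β=0, v≡10 (mod 11); (4|11)=+1, (10|11)=-1; sign (−1)^0·+1^0·-1^-2 = +1.
(8671, -377 / ℚ) ramifies at {2, 23}: a division algebra.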